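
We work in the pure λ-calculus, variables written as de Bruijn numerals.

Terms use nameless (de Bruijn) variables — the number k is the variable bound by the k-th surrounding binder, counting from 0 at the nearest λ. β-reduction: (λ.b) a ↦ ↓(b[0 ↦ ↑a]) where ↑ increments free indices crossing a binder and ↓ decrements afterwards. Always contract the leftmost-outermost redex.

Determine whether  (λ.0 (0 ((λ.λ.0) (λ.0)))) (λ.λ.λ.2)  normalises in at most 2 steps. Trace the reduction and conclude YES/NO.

Answer: NO — after 2 steps the term is λ.λ.(λ.λ.λ.2) ((λ.λ.0) (λ.0)), not yet normal

Working:
  start: (λ.0 (0 ((λ.λ.0) (λ.0)))) (λ.λ.λ.2)
  →1  (λ.λ.λ.2) ((λ.λ.λ.2) ((λ.λ.0) (λ.0)))
  →2  λ.λ.(λ.λ.λ.2) ((λ.λ.0) (λ.0))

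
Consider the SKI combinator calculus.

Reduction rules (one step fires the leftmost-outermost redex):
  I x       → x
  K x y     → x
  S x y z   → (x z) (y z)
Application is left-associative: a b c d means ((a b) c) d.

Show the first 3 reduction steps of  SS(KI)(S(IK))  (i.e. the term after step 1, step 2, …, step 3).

  start: SS(KI)(S(IK))
  step 1: S(S(IK))(KI(S(IK)))
  step 2: S(SK)(KI(S(IK)))
  step 3: S(SK)I

Answer: after 3 steps: S(SK)I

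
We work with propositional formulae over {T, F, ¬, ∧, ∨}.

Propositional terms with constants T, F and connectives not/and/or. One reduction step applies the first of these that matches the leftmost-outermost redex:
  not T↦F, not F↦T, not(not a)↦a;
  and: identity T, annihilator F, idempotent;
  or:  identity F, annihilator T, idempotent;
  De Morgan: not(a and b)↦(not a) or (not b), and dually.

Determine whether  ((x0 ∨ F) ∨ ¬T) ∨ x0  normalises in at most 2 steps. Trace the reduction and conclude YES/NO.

Answer: NO — after 2 steps the term is (x0 ∨ F) ∨ x0, not yet normal

Reduction:
  start: ((x0 ∨ F) ∨ ¬T) ∨ x0
  →1  (x0 ∨ ¬T) ∨ x0
  →2  (x0 ∨ F) ∨ x0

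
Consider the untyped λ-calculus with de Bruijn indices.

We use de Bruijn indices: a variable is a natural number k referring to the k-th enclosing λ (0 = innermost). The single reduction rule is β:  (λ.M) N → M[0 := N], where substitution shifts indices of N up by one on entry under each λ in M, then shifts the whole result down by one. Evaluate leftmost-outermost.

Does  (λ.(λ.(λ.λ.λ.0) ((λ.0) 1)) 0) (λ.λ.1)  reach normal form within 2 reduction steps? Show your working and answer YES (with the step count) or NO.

Answer: NO — after 2 steps the term is (λ.λ.λ.0) ((λ.0) (λ.λ.1)), not yet normal

Derivation:
  start: (λ.(λ.(λ.λ.λ.0) ((λ.0) 1)) 0) (λ.λ.1)
  step 1: (λ.(λ.λ.λ.0) ((λ.0) (λ.λ.1))) (λ.λ.1)
  step 2: (λ.λ.λ.0) ((λ.0) (λ.λ.1))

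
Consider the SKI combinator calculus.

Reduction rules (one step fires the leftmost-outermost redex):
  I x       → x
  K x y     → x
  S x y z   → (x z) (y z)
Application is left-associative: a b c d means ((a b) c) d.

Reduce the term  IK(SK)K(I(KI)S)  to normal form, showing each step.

Answer: normal form = SKI  (in 4 steps)

Reduction:
  start: IK(SK)K(I(KI)S)
  →1  K(SK)K(I(KI)S)
  →2  SK(I(KI)S)
  →3  SK(KIS)
  →4  SKI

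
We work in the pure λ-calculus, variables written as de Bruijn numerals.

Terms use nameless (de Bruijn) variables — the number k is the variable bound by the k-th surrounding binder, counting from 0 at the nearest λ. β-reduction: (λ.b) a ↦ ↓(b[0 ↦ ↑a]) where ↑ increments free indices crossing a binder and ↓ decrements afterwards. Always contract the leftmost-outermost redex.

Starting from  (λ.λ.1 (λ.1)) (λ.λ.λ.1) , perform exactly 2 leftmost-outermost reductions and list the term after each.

  start: (λ.λ.1 (λ.1)) (λ.λ.λ.1)
  →1  λ.(λ.λ.λ.1) (λ.1)
  →2  λ.λ.λ.1

Answer: after 2 steps: λ.λ.λ.1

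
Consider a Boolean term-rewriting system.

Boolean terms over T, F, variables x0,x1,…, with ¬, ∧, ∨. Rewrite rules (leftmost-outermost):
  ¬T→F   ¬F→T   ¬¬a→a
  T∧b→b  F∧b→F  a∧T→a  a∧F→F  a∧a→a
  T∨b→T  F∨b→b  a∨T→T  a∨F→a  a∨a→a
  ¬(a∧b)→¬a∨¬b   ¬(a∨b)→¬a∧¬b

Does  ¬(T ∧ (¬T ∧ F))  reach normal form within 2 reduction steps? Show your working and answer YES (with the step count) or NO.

  start: ¬(T ∧ (¬T ∧ F))
  [1] ¬T ∨ ¬(¬T ∧ F)
  [2] F ∨ ¬(¬T ∧ F)

Answer: NO — after 2 steps the term is F ∨ ¬(¬T ∧ F), not yet normal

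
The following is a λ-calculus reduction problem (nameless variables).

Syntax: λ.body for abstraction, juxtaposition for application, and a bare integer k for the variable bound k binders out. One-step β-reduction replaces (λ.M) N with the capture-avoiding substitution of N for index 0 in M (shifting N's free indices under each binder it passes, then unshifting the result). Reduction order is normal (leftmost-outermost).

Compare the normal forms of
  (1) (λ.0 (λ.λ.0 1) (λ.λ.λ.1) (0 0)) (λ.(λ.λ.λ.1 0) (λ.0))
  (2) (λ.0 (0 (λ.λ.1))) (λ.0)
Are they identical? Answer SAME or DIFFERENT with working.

Term A:
  start: (λ.0 (λ.λ.0 1) (λ.λ.λ.1) (0 0)) (λ.(λ.λ.λ.1 0) (λ.0))
  step 1: (λ.(λ.λ.λ.1 0) (λ.0)) (λ.λ.0 1) (λ.λ.λ.1) ((λ.(λ.λ.λ.1 0) (λ.0)) (λ.(λ.λ.λ.1 0) (λ.0)))
  step 2: (λ.λ.λ.1 0) (λ.0) (λ.λ.λ.1) ((λ.(λ.λ.λ.1 0) (λ.0)) (λ.(λ.λ.λ.1 0) (λ.0)))
  step 3: (λ.λ.1 0) (λ.λ.λ.1) ((λ.(λ.λ.λ.1 0) (λ.0)) (λ.(λ.λ.λ.1 0) (λ.0)))
  step 4: (λ.(λ.λ.λ.1) 0) ((λ.(λ.λ.λ.1 0) (λ.0)) (λ.(λ.λ.λ.1 0) (λ.0)))
  step 5: (λ.λ.λ.1) ((λ.(λ.λ.λ.1 0) (λ.0)) (λ.(λ.λ.λ.1 0) (λ.0)))
  step 6: λ.λ.1

Term B:
  start: (λ.0 (0 (λ.λ.1))) (λ.0)
  step 1: (λ.0) ((λ.0) (λ.λ.1))
  step 2: (λ.0) (λ.λ.1)
  step 3: λ.λ.1

Answer: SAME — A ⇓ λ.λ.1, B ⇓ λ.λ.1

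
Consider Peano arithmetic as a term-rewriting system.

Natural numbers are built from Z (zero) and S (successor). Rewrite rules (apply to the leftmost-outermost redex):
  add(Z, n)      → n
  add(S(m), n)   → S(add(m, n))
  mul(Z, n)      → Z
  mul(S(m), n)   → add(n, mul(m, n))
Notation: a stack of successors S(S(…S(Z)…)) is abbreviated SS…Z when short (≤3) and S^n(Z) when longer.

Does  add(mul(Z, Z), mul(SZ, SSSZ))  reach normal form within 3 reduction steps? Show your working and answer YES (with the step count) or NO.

  start: add(mul(Z, Z), mul(SZ, SSSZ))
  step 1: add(Z, mul(SZ, SSSZ))
  step 2: mul(SZ, SSSZ)
  step 3: add(SSSZ, mul(Z, SSSZ))

Answer: NO — after 3 steps the term is add(SSSZ, mul(Z, SSSZ)), not yet normal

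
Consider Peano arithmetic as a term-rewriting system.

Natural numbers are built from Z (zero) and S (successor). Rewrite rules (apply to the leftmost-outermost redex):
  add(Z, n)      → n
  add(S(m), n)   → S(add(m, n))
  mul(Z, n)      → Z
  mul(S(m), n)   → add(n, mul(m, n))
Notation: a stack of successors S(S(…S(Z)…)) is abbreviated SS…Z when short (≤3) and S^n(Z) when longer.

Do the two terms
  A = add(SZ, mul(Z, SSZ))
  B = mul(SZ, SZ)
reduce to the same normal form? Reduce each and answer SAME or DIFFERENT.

Term A:
  start: add(SZ, mul(Z, SSZ))
  →1  S(add(Z, mul(Z, SSZ)))
  →2  S(mul(Z, SSZ))
  →3  SZ

Term B:
  start: mul(SZ, SZ)
  →1  add(SZ, mul(Z, SZ))
  →2  S(add(Z, mul(Z, SZ)))
  →3  S(mul(Z, SZ))
  →4  SZ

Answer: SAME — A ⇓ SZ, B ⇓ SZ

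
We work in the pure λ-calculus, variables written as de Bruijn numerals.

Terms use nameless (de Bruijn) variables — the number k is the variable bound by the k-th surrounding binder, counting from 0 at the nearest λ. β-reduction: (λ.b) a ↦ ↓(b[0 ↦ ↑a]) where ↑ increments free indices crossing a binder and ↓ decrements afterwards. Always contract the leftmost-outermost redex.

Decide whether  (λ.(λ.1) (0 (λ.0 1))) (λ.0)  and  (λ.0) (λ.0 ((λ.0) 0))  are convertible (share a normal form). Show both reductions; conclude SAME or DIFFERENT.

Answer: DIFFERENT — A ⇓ λ.0, B ⇓ λ.0 0

Derivation:
Term A:
  start: (λ.(λ.1) (0 (λ.0 1))) (λ.0)
  →1  (λ.λ.0) ((λ.0) (λ.0 (λ.0)))
  →2  λ.0

Term B:
  start: (λ.0) (λ.0 ((λ.0) 0))
  →1  λ.0 ((λ.0) 0)
  →2  λ.0 0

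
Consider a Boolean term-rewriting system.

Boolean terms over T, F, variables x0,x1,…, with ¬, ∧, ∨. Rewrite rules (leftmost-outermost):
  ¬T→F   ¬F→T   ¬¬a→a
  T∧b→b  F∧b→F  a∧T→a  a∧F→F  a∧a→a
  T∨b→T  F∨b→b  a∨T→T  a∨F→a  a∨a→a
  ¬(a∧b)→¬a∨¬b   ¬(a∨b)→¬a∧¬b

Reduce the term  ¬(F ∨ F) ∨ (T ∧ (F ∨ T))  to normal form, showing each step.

  start: ¬(F ∨ F) ∨ (T ∧ (F ∨ T))
  [1] (¬F ∧ ¬F) ∨ (T ∧ (F ∨ T))
  [2] ¬F ∨ (T ∧ (F ∨ T))
  [3] T ∨ (T ∧ (F ∨ T))
  [4] T

Answer: normal form = T  (in 4 steps)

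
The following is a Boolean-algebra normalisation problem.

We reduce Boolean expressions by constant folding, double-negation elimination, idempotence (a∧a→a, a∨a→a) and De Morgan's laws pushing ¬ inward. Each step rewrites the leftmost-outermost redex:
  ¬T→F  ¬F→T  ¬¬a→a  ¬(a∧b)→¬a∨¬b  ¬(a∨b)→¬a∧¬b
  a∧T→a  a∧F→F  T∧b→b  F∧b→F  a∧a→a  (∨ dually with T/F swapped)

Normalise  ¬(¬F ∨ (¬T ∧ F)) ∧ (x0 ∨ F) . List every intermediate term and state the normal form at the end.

  start: ¬(¬F ∨ (¬T ∧ F)) ∧ (x0 ∨ F)
  step 1: (¬¬F ∧ ¬(¬T ∧ F)) ∧ (x0 ∨ F)
  step 2: (F ∧ ¬(¬T ∧ F)) ∧ (x0 ∨ F)
  step 3: F ∧ (x0 ∨ F)
  step 4: F

Answer: normal form = F  (in 4 steps)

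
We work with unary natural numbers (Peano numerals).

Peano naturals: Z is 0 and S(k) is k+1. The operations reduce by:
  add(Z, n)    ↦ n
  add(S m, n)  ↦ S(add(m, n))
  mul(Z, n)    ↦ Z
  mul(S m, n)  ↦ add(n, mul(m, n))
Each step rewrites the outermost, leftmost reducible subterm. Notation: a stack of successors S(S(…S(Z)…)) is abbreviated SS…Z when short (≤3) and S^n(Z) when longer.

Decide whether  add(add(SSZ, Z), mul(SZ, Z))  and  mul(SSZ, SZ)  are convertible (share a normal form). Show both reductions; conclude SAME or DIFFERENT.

Term A:
  start: add(add(SSZ, Z), mul(SZ, Z))
  →1  add(S(add(SZ, Z)), mul(SZ, Z))
  →2  S(add(add(SZ, Z), mul(SZ, Z)))
  →3  S(add(S(add(Z, Z)), mul(SZ, Z)))
  →4  S(S(add(add(Z, Z), mul(SZ, Z))))
  →5  S(S(add(Z, mul(SZ, Z))))
  →6  S(S(mul(SZ, Z)))
  →7  S(S(add(Z, mul(Z, Z))))
  →8  S(S(mul(Z, Z)))
  →9  SSZ

Term B:
  start: mul(SSZ, SZ)
  →1  add(SZ, mul(SZ, SZ))
  →2  S(add(Z, mul(SZ, SZ)))
  →3  S(mul(SZ, SZ))
  →4  S(add(SZ, mul(Z, SZ)))
  →5  S(S(add(Z, mul(Z, SZ))))
  →6  S(S(mul(Z, SZ)))
  →7  SSZ

Answer: SAME — A ⇓ SSZ, B ⇓ SSZ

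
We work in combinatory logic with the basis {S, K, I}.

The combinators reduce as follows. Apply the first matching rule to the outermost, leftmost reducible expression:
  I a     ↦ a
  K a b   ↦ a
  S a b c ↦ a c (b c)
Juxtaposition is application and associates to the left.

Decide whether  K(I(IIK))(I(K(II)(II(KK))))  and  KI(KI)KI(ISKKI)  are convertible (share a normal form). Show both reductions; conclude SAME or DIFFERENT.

Term A:
  start: K(I(IIK))(I(K(II)(II(KK))))
  [1] I(IIK)
  [2] IIK
  [3] IK
  [4] K

Term B:
  start: KI(KI)KI(ISKKI)
  [1] IKI(ISKKI)
  [2] KI(ISKKI)
  [3] I

Answer: DIFFERENT — A ⇓ K, B ⇓ I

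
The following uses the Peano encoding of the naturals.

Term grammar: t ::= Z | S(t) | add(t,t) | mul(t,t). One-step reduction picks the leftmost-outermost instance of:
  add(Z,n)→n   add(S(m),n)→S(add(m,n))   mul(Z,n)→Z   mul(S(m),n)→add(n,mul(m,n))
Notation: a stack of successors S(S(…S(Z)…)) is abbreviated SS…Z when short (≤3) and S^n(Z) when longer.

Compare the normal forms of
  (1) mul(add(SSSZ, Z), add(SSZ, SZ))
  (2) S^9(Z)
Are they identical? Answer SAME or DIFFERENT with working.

Answer: SAME — A ⇓ S^9(Z), B ⇓ S^9(Z)

Reduction:
Term A:
  start: mul(add(SSSZ, Z), add(SSZ, SZ))
  step 1: mul(S(add(SSZ, Z)), add(SSZ, SZ))
  step 2: add(add(SSZ, SZ), mul(add(SSZ, Z), add(SSZ, SZ)))
  step 3: add(S(add(SZ, SZ)), mul(add(SSZ, Z), add(SSZ, SZ)))
  step 4: S(add(add(SZ, SZ), mul(add(SSZ, Z), add(SSZ, SZ))))
  step 5: S(add(S(add(Z, SZ)), mul(add(SSZ, Z), add(SSZ, SZ))))
  step 6: S(S(add(add(Z, SZ), mul(add(SSZ, Z), add(SSZ, SZ)))))
  step 7: S(S(add(SZ, mul(add(SSZ, Z), add(SSZ, SZ)))))
  step 8: S(S(S(add(Z, mul(add(SSZ, Z), add(SSZ, SZ))))))
  step 9: S(S(S(mul(add(SSZ, Z), add(SSZ, SZ)))))
  step 10: S(S(S(mul(S(add(SZ, Z)), add(SSZ, SZ)))))
  step 11: S(S(S(add(add(SSZ, SZ), mul(add(SZ, Z), add(SSZ, SZ))))))
  step 12: S(S(S(add(S(add(SZ, SZ)), mul(add(SZ, Z), add(SSZ, SZ))))))
  step 13: S(S(S(S(add(add(SZ, SZ), mul(add(SZ, Z), add(SSZ, SZ)))))))
  step 14: S(S(S(S(add(S(add(Z, SZ)), mul(add(SZ, Z), add(SSZ, SZ)))))))
  step 15: S(S(S(S(S(add(add(Z, SZ), mul(add(SZ, Z), add(SSZ, SZ))))))))
  step 16: S(S(S(S(S(add(SZ, mul(add(SZ, Z), add(SSZ, SZ))))))))
  step 17: S(S(S(S(S(S(add(Z, mul(add(SZ, Z), add(SSZ, SZ)))))))))
  step 18: S(S(S(S(S(S(mul(add(SZ, Z), add(SSZ, SZ))))))))
  step 19: S(S(S(S(S(S(mul(S(add(Z, Z)), add(SSZ, SZ))))))))
  step 20: S(S(S(S(S(S(add(add(SSZ, SZ), mul(add(Z, Z), add(SSZ, SZ)))))))))
  step 21: S(S(S(S(S(S(add(S(add(SZ, SZ)), mul(add(Z, Z), add(SSZ, SZ)))))))))
  step 22: S(S(S(S(S(S(S(add(add(SZ, SZ), mul(add(Z, Z), add(SSZ, SZ))))))))))
  step 23: S(S(S(S(S(S(S(add(S(add(Z, SZ)), mul(add(Z, Z), add(SSZ, SZ))))))))))
  step 24: S(S(S(S(S(S(S(S(add(add(Z, SZ), mul(add(Z, Z), add(SSZ, SZ)))))))))))
  step 25: S(S(S(S(S(S(S(S(add(SZ, mul(add(Z, Z), add(SSZ, SZ)))))))))))
  step 26: S(S(S(S(S(S(S(S(S(add(Z, mul(add(Z, Z), add(SSZ, SZ))))))))))))
  step 27: S(S(S(S(S(S(S(S(S(mul(add(Z, Z), add(SSZ, SZ)))))))))))
  step 28: S(S(S(S(S(S(S(S(S(mul(Z, add(SSZ, SZ)))))))))))
  step 29: S^9(Z)

Term B:
  start: S^9(Z)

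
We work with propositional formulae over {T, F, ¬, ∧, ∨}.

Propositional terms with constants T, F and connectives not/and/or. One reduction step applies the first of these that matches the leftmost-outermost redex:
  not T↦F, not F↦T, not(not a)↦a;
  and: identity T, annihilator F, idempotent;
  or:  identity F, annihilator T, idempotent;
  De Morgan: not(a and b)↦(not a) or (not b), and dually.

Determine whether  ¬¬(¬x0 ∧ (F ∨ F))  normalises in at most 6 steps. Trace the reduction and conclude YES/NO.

  start: ¬¬(¬x0 ∧ (F ∨ F))
  →1  ¬x0 ∧ (F ∨ F)
  →2  ¬x0 ∧ F
  →3  F

Answer: YES — reaches normal form F in 3 ≤ 6 steps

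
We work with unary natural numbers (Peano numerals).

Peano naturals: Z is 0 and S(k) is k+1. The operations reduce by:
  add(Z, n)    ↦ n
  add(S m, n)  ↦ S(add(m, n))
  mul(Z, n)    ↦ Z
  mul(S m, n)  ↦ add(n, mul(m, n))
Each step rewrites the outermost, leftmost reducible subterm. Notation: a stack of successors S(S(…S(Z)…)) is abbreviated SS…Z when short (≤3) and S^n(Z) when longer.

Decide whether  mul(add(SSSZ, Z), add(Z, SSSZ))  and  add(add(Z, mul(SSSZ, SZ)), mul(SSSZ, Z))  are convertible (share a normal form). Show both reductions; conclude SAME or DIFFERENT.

Answer: DIFFERENT — A ⇓ S^9(Z), B ⇓ SSSZ

Derivation:
Term A:
  start: mul(add(SSSZ, Z), add(Z, SSSZ))
  →1  mul(S(add(SSZ, Z)), add(Z, SSSZ))
  →2  add(add(Z, SSSZ), mul(add(SSZ, Z), add(Z, SSSZ)))
  →3  add(SSSZ, mul(add(SSZ, Z), add(Z, SSSZ)))
  →4  S(add(SSZ, mul(add(SSZ, Z), add(Z, SSSZ))))
  →5  S(S(add(SZ, mul(add(SSZ, Z), add(Z, SSSZ)))))
  →6  S(S(S(add(Z, mul(add(SSZ, Z), add(Z, SSSZ))))))
  →7  S(S(S(mul(add(SSZ, Z), add(Z, SSSZ)))))
  →8  S(S(S(mul(S(add(SZ, Z)), add(Z, SSSZ)))))
  →9  S(S(S(add(add(Z, SSSZ), mul(add(SZ, Z), add(Z, SSSZ))))))
  →10  S(S(S(add(SSSZ, mul(add(SZ, Z), add(Z, SSSZ))))))
  →11  S(S(S(S(add(SSZ, mul(add(SZ, Z), add(Z, SSSZ)))))))
  →12  S(S(S(S(S(add(SZ, mul(add(SZ, Z), add(Z, SSSZ))))))))
  →13  S(S(S(S(S(S(add(Z, mul(add(SZ, Z), add(Z, SSSZ)))))))))
  →14  S(S(S(S(S(S(mul(add(SZ, Z), add(Z, SSSZ))))))))
  →15  S(S(S(S(S(S(mul(S(add(Z, Z)), add(Z, SSSZ))))))))
  →16  S(S(S(S(S(S(add(add(Z, SSSZ), mul(add(Z, Z), add(Z, SSSZ)))))))))
  →17  S(S(S(S(S(S(add(SSSZ, mul(add(Z, Z), add(Z, SSSZ)))))))))
  →18  S(S(S(S(S(S(S(add(SSZ, mul(add(Z, Z), add(Z, SSSZ))))))))))
  →19  S(S(S(S(S(S(S(S(add(SZ, mul(add(Z, Z), add(Z, SSSZ)))))))))))
  →20  S(S(S(S(S(S(S(S(S(add(Z, mul(add(Z, Z), add(Z, SSSZ))))))))))))
  →21  S(S(S(S(S(S(S(S(S(mul(add(Z, Z), add(Z, SSSZ)))))))))))
  →22  S(S(S(S(S(S(S(S(S(mul(Z, add(Z, SSSZ)))))))))))
  →23  S^9(Z)

Term B:
  start: add(add(Z, mul(SSSZ, SZ)), mul(SSSZ, Z))
  →1  add(mul(SSSZ, SZ), mul(SSSZ, Z))
  →2  add(add(SZ, mul(SSZ, SZ)), mul(SSSZ, Z))
  →3  add(S(add(Z, mul(SSZ, SZ))), mul(SSSZ, Z))
  →4  S(add(add(Z, mul(SSZ, SZ)), mul(SSSZ, Z)))
  →5  S(add(mul(SSZ, SZ), mul(SSSZ, Z)))
  →6  S(add(add(SZ, mul(SZ, SZ)), mul(SSSZ, Z)))
  →7  S(add(S(add(Z, mul(SZ, SZ))), mul(SSSZ, Z)))
  →8  S(S(add(add(Z, mul(SZ, SZ)), mul(SSSZ, Z))))
  →9  S(S(add(mul(SZ, SZ), mul(SSSZ, Z))))
  →10  S(S(add(add(SZ, mul(Z, SZ)), mul(SSSZ, Z))))
  →11  S(S(add(S(add(Z, mul(Z, SZ))), mul(SSSZ, Z))))
  →12  S(S(S(add(add(Z, mul(Z, SZ)), mul(SSSZ, Z)))))
  →13  S(S(S(add(mul(Z, SZ), mul(SSSZ, Z)))))
  →14  S(S(S(add(Z, mul(SSSZ, Z)))))
  →15  S(S(S(mul(SSSZ, Z))))
  →16  S(S(S(add(Z, mul(SSZ, Z)))))
  →17  S(S(S(mul(SSZ, Z))))
  →18  S(S(S(add(Z, mul(SZ, Z)))))
  →19  S(S(S(mul(SZ, Z))))
  →20  S(S(S(add(Z, mul(Z, Z)))))
  →21  S(S(S(mul(Z, Z))))
  →22  SSSZ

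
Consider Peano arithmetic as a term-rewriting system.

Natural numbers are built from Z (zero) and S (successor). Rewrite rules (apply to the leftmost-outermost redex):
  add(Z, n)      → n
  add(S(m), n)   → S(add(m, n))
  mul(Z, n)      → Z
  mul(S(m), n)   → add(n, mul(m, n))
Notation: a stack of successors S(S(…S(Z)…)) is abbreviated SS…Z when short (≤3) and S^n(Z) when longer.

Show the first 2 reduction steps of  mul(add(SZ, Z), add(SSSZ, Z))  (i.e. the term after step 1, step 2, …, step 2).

Answer: after 2 steps: add(add(SSSZ, Z), mul(add(Z, Z), add(SSSZ, Z)))

Working:
  start: mul(add(SZ, Z), add(SSSZ, Z))
  step 1: mul(S(add(Z, Z)), add(SSSZ, Z))
  step 2: add(add(SSSZ, Z), mul(add(Z, Z), add(SSSZ, Z)))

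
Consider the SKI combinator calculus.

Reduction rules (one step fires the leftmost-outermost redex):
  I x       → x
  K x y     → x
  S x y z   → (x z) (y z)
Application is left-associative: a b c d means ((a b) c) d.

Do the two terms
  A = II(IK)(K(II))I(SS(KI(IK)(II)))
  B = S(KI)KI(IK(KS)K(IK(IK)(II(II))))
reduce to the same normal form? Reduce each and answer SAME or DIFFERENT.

Answer: SAME — A ⇓ I, B ⇓ I

Derivation:
Term A:
  start: II(IK)(K(II))I(SS(KI(IK)(II)))
  step 1: I(IK)(K(II))I(SS(KI(IK)(II)))
  step 2: IK(K(II))I(SS(KI(IK)(II)))
  step 3: K(K(II))I(SS(KI(IK)(II)))
  step 4: K(II)(SS(KI(IK)(II)))
  step 5: II
  step 6: I

Term B:
  start: S(KI)KI(IK(KS)K(IK(IK)(II(II))))
  step 1: KII(KI)(IK(KS)K(IK(IK)(II(II))))
  step 2: I(KI)(IK(KS)K(IK(IK)(II(II))))
  step 3: KI(IK(KS)K(IK(IK)(II(II))))
  step 4: I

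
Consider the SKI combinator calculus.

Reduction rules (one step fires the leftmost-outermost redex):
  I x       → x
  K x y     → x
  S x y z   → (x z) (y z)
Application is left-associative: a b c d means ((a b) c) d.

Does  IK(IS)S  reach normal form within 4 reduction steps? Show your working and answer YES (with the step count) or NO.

  start: IK(IS)S
  [1] K(IS)S
  [2] IS
  [3] S

Answer: YES — reaches normal form S in 3 ≤ 4 steps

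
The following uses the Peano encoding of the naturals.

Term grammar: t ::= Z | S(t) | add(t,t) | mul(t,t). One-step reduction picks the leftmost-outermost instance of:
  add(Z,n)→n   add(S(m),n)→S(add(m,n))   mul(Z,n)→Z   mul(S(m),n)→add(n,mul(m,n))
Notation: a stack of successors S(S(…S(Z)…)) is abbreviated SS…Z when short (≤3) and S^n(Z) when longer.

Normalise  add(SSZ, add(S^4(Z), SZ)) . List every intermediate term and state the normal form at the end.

Answer: normal form = S^7(Z)  (in 8 steps)

Derivation:
  start: add(SSZ, add(S^4(Z), SZ))
  →1  S(add(SZ, add(S^4(Z), SZ)))
  →2  S(S(add(Z, add(S^4(Z), SZ))))
  →3  S(S(add(S^4(Z), SZ)))
  →4  S(S(S(add(SSSZ, SZ))))
  →5  S(S(S(S(add(SSZ, SZ)))))
  →6  S(S(S(S(S(add(SZ, SZ))))))
  →7  S(S(S(S(S(S(add(Z, SZ)))))))
  →8  S^7(Z)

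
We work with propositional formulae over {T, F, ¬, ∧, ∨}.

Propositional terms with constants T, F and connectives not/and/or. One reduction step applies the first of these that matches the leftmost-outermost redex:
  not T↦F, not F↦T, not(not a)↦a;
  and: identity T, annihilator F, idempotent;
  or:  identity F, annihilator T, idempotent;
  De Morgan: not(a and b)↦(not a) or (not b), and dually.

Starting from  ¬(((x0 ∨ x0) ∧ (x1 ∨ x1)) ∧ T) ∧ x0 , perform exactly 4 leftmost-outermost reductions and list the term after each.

Answer: after 4 steps: ((¬x0 ∨ ¬(x1 ∨ x1)) ∨ ¬T) ∧ x0

Reduction:
  start: ¬(((x0 ∨ x0) ∧ (x1 ∨ x1)) ∧ T) ∧ x0
  →1  (¬((x0 ∨ x0) ∧ (x1 ∨ x1)) ∨ ¬T) ∧ x0
  →2  ((¬(x0 ∨ x0) ∨ ¬(x1 ∨ x1)) ∨ ¬T) ∧ x0
  →3  (((¬x0 ∧ ¬x0) ∨ ¬(x1 ∨ x1)) ∨ ¬T) ∧ x0
  →4  ((¬x0 ∨ ¬(x1 ∨ x1)) ∨ ¬T) ∧ x0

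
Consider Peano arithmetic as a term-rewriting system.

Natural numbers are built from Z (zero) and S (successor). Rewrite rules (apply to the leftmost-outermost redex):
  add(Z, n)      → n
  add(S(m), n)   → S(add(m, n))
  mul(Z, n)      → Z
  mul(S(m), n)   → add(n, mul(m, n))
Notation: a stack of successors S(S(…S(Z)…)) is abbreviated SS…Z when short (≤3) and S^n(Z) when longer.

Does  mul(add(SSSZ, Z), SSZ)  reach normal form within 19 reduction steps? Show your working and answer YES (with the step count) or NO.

Answer: YES — reaches normal form S^6(Z) in 17 ≤ 19 steps

Working:
  start: mul(add(SSSZ, Z), SSZ)
  →1  mul(S(add(SSZ, Z)), SSZ)
  →2  add(SSZ, mul(add(SSZ, Z), SSZ))
  →3  S(add(SZ, mul(add(SSZ, Z), SSZ)))
  →4  S(S(add(Z, mul(add(SSZ, Z), SSZ))))
  →5  S(S(mul(add(SSZ, Z), SSZ)))
  →6  S(S(mul(S(add(SZ, Z)), SSZ)))
  →7  S(S(add(SSZ, mul(add(SZ, Z), SSZ))))
  →8  S(S(S(add(SZ, mul(add(SZ, Z), SSZ)))))
  →9  S(S(S(S(add(Z, mul(add(SZ, Z), SSZ))))))
  →10  S(S(S(S(mul(add(SZ, Z), SSZ)))))
  →11  S(S(S(S(mul(S(add(Z, Z)), SSZ)))))
  →12  S(S(S(S(add(SSZ, mul(add(Z, Z), SSZ))))))
  →13  S(S(S(S(S(add(SZ, mul(add(Z, Z), SSZ)))))))
  →14  S(S(S(S(S(S(add(Z, mul(add(Z, Z), SSZ))))))))
  →15  S(S(S(S(S(S(mul(add(Z, Z), SSZ)))))))
  →16  S(S(S(S(S(S(mul(Z, SSZ)))))))
  →17  S^6(Z)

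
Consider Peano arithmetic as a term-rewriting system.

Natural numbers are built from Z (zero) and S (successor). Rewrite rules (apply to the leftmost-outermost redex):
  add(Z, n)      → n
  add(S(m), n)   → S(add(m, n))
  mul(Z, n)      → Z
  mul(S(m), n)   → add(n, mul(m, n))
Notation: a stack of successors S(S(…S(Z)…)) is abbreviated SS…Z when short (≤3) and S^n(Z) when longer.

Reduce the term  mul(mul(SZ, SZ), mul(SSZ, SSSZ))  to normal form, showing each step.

Answer: normal form = S^6(Z)  (in 24 steps)

Reduction:
  start: mul(mul(SZ, SZ), mul(SSZ, SSSZ))
  →1  mul(add(SZ, mul(Z, SZ)), mul(SSZ, SSSZ))
  →2  mul(S(add(Z, mul(Z, SZ))), mul(SSZ, SSSZ))
  →3  add(mul(SSZ, SSSZ), mul(add(Z, mul(Z, SZ)), mul(SSZ, SSSZ)))
  →4  add(add(SSSZ, mul(SZ, SSSZ)), mul(add(Z, mul(Z, SZ)), mul(SSZ, SSSZ)))
  →5  add(S(add(SSZ, mul(SZ, SSSZ))), mul(add(Z, mul(Z, SZ)), mul(SSZ, SSSZ)))
  →6  S(add(add(SSZ, mul(SZ, SSSZ)), mul(add(Z, mul(Z, SZ)), mul(SSZ, SSSZ))))
  →7  S(add(S(add(SZ, mul(SZ, SSSZ))), mul(add(Z, mul(Z, SZ)), mul(SSZ, SSSZ))))
  →8  S(S(add(add(SZ, mul(SZ, SSSZ)), mul(add(Z, mul(Z, SZ)), mul(SSZ, SSSZ)))))
  →9  S(S(add(S(add(Z, mul(SZ, SSSZ))), mul(add(Z, mul(Z, SZ)), mul(SSZ, SSSZ)))))
  →10  S(S(S(add(add(Z, mul(SZ, SSSZ)), mul(add(Z, mul(Z, SZ)), mul(SSZ, SSSZ))))))
  →11  S(S(S(add(mul(SZ, SSSZ), mul(add(Z, mul(Z, SZ)), mul(SSZ, SSSZ))))))
  →12  S(S(S(add(add(SSSZ, mul(Z, SSSZ)), mul(add(Z, mul(Z, SZ)), mul(SSZ, SSSZ))))))
  →13  S(S(S(add(S(add(SSZ, mul(Z, SSSZ))), mul(add(Z, mul(Z, SZ)), mul(SSZ, SSSZ))))))
  →14  S(S(S(S(add(add(SSZ, mul(Z, SSSZ)), mul(add(Z, mul(Z, SZ)), mul(SSZ, SSSZ)))))))
  →15  S(S(S(S(add(S(add(SZ, mul(Z, SSSZ))), mul(add(Z, mul(Z, SZ)), mul(SSZ, SSSZ)))))))
  →16  S(S(S(S(S(add(add(SZ, mul(Z, SSSZ)), mul(add(Z, mul(Z, SZ)), mul(SSZ, SSSZ))))))))
  →17  S(S(S(S(S(add(S(add(Z, mul(Z, SSSZ))), mul(add(Z, mul(Z, SZ)), mul(SSZ, SSSZ))))))))
  →18  S(S(S(S(S(S(add(add(Z, mul(Z, SSSZ)), mul(add(Z, mul(Z, SZ)), mul(SSZ, SSSZ)))))))))
  →19  S(S(S(S(S(S(add(mul(Z, SSSZ), mul(add(Z, mul(Z, SZ)), mul(SSZ, SSSZ)))))))))
  →20  S(S(S(S(S(S(add(Z, mul(add(Z, mul(Z, SZ)), mul(SSZ, SSSZ)))))))))
  →21  S(S(S(S(S(S(mul(add(Z, mul(Z, SZ)), mul(SSZ, SSSZ))))))))
  →22  S(S(S(S(S(S(mul(mul(Z, SZ), mul(SSZ, SSSZ))))))))
  →23  S(S(S(S(S(S(mul(Z, mul(SSZ, SSSZ))))))))
  →24  S^6(Z)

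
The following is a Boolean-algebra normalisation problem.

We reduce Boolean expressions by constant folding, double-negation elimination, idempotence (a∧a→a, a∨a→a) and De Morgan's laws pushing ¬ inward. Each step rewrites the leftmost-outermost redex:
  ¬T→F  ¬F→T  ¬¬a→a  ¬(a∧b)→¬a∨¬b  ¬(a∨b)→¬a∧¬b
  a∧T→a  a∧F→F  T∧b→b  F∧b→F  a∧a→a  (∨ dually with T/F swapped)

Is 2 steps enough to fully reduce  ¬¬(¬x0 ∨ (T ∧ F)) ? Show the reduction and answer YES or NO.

  start: ¬¬(¬x0 ∨ (T ∧ F))
  step 1: ¬x0 ∨ (T ∧ F)
  step 2: ¬x0 ∨ F

Answer: NO — after 2 steps the term is ¬x0 ∨ F, not yet normal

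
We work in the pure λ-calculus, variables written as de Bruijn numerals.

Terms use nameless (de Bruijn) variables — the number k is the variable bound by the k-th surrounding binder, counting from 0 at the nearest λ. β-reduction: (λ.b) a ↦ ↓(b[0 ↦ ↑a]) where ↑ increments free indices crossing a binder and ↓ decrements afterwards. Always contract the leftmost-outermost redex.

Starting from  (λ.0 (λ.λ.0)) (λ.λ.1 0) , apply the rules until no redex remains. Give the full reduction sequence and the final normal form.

Answer: normal form = λ.λ.0  (in 3 steps)

Reduction:
  start: (λ.0 (λ.λ.0)) (λ.λ.1 0)
  step 1: (λ.λ.1 0) (λ.λ.0)
  step 2: λ.(λ.λ.0) 0
  step 3: λ.λ.0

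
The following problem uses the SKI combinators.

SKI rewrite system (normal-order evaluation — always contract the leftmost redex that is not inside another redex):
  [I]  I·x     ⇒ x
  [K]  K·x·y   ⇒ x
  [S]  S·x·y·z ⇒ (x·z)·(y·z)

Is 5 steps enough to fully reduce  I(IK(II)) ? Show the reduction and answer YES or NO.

  start: I(IK(II))
  →1  IK(II)
  →2  K(II)
  →3  KI

Answer: YES — reaches normal form KI in 3 ≤ 5 steps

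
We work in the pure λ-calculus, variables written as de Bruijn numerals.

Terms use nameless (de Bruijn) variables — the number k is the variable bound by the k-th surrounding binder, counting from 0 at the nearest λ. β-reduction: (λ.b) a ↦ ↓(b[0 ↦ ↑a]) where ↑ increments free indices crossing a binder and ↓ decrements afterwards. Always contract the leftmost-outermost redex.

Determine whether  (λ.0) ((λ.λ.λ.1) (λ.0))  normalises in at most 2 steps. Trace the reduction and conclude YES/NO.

  start: (λ.0) ((λ.λ.λ.1) (λ.0))
  →1  (λ.λ.λ.1) (λ.0)
  →2  λ.λ.1

Answer: YES — reaches normal form λ.λ.1 in 2 ≤ 2 steps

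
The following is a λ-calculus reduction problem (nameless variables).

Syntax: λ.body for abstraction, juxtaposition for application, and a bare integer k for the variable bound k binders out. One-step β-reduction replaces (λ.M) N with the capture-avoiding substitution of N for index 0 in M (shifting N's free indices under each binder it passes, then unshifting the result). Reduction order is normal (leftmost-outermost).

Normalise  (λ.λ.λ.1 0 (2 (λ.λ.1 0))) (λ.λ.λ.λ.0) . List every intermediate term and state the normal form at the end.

Answer: normal form = λ.λ.1 0 (λ.λ.λ.0)  (in 2 steps)

Working:
  start: (λ.λ.λ.1 0 (2 (λ.λ.1 0))) (λ.λ.λ.λ.0)
  step 1: λ.λ.1 0 ((λ.λ.λ.λ.0) (λ.λ.1 0))
  step 2: λ.λ.1 0 (λ.λ.λ.0)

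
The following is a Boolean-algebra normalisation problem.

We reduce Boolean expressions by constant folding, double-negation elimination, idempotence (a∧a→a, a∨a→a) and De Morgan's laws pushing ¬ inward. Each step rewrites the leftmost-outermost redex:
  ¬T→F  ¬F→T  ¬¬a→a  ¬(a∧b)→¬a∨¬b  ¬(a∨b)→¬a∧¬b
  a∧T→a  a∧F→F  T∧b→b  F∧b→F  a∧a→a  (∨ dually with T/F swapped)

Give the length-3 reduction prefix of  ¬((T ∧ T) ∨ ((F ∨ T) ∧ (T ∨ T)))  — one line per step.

  start: ¬((T ∧ T) ∨ ((F ∨ T) ∧ (T ∨ T)))
  →1  ¬(T ∧ T) ∧ ¬((F ∨ T) ∧ (T ∨ T))
  →2  (¬T ∨ ¬T) ∧ ¬((F ∨ T) ∧ (T ∨ T))
  →3  ¬T ∧ ¬((F ∨ T) ∧ (T ∨ T))

Answer: after 3 steps: ¬T ∧ ¬((F ∨ T) ∧ (T ∨ T))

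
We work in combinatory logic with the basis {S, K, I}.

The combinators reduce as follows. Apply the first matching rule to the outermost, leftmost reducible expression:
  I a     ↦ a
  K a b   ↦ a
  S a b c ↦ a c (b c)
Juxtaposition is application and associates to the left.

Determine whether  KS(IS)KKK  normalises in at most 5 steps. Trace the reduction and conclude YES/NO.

  start: KS(IS)KKK
  step 1: SKKK
  step 2: KK(KK)
  step 3: K

Answer: YES — reaches normal form K in 3 ≤ 5 steps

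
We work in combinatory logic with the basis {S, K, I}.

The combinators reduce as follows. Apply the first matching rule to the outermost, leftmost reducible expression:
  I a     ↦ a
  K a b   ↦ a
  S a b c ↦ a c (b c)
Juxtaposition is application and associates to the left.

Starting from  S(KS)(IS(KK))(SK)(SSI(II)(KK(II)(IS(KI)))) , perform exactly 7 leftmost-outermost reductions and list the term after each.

  start: S(KS)(IS(KK))(SK)(SSI(II)(KK(II)(IS(KI))))
  →1  KS(SK)(IS(KK)(SK))(SSI(II)(KK(II)(IS(KI))))
  →2  S(IS(KK)(SK))(SSI(II)(KK(II)(IS(KI))))
  →3  S(S(KK)(SK))(SSI(II)(KK(II)(IS(KI))))
  →4  S(S(KK)(SK))(S(II)(I(II))(KK(II)(IS(KI))))
  →5  S(S(KK)(SK))(II(KK(II)(IS(KI)))(I(II)(KK(II)(IS(KI)))))
  →6  S(S(KK)(SK))(I(KK(II)(IS(KI)))(I(II)(KK(II)(IS(KI)))))
  →7  S(S(KK)(SK))(KK(II)(IS(KI))(I(II)(KK(II)(IS(KI)))))

Answer: after 7 steps: S(S(KK)(SK))(KK(II)(IS(KI))(I(II)(KK(II)(IS(KI)))))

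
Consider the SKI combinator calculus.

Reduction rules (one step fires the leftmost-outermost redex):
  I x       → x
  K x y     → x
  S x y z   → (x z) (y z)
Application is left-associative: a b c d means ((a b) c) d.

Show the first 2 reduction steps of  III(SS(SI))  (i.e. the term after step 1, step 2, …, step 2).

  start: III(SS(SI))
  step 1: II(SS(SI))
  step 2: I(SS(SI))

Answer: after 2 steps: I(SS(SI))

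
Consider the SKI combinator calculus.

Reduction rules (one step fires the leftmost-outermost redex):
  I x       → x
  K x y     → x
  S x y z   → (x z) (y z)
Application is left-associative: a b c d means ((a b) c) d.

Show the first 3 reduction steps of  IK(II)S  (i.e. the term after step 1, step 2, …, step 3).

Answer: after 3 steps: I

Working:
  start: IK(II)S
  →1  K(II)S
  →2  II
  →3  I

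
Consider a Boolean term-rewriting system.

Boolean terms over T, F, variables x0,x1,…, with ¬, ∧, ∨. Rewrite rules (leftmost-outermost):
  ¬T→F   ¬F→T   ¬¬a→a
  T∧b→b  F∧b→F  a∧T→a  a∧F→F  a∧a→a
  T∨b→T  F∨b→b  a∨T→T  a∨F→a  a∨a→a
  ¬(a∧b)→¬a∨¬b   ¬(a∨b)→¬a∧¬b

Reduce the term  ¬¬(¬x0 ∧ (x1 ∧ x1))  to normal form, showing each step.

Answer: normal form = ¬x0 ∧ x1  (in 2 steps)

Working:
  start: ¬¬(¬x0 ∧ (x1 ∧ x1))
  →1  ¬x0 ∧ (x1 ∧ x1)
  →2  ¬x0 ∧ x1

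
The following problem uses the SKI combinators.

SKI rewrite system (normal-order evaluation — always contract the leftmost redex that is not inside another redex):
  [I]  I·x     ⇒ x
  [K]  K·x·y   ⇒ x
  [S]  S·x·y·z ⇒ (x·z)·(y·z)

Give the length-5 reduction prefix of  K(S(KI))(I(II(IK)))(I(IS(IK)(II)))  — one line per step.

Answer: after 5 steps: S(KI)(SKI)

Working:
  start: K(S(KI))(I(II(IK)))(I(IS(IK)(II)))
  [1] S(KI)(I(IS(IK)(II)))
  [2] S(KI)(IS(IK)(II))
  [3] S(KI)(S(IK)(II))
  [4] S(KI)(SK(II))
  [5] S(KI)(SKI)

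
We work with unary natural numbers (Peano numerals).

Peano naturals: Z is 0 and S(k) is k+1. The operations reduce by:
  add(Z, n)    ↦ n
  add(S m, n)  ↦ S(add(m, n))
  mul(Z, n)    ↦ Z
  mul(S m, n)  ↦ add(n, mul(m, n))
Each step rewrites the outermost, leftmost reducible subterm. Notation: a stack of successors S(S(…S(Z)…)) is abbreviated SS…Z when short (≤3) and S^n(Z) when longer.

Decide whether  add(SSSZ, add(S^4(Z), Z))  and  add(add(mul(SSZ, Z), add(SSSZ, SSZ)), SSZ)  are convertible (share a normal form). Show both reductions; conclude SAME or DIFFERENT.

Term A:
  start: add(SSSZ, add(S^4(Z), Z))
  →1  S(add(SSZ, add(S^4(Z), Z)))
  →2  S(S(add(SZ, add(S^4(Z), Z))))
  →3  S(S(S(add(Z, add(S^4(Z), Z)))))
  →4  S(S(S(add(S^4(Z), Z))))
  →5  S(S(S(S(add(SSSZ, Z)))))
  →6  S(S(S(S(S(add(SSZ, Z))))))
  →7  S(S(S(S(S(S(add(SZ, Z)))))))
  →8  S(S(S(S(S(S(S(add(Z, Z))))))))
  →9  S^7(Z)

Term B:
  start: add(add(mul(SSZ, Z), add(SSSZ, SSZ)), SSZ)
  →1  add(add(add(Z, mul(SZ, Z)), add(SSSZ, SSZ)), SSZ)
  →2  add(add(mul(SZ, Z), add(SSSZ, SSZ)), SSZ)
  →3  add(add(add(Z, mul(Z, Z)), add(SSSZ, SSZ)), SSZ)
  →4  add(add(mul(Z, Z), add(SSSZ, SSZ)), SSZ)
  →5  add(add(Z, add(SSSZ, SSZ)), SSZ)
  →6  add(add(SSSZ, SSZ), SSZ)
  →7  add(S(add(SSZ, SSZ)), SSZ)
  →8  S(add(add(SSZ, SSZ), SSZ))
  →9  S(add(S(add(SZ, SSZ)), SSZ))
  →10  S(S(add(add(SZ, SSZ), SSZ)))
  →11  S(S(add(S(add(Z, SSZ)), SSZ)))
  →12  S(S(S(add(add(Z, SSZ), SSZ))))
  →13  S(S(S(add(SSZ, SSZ))))
  →14  S(S(S(S(add(SZ, SSZ)))))
  →15  S(S(S(S(S(add(Z, SSZ))))))
  →16  S^7(Z)

Answer: SAME — A ⇓ S^7(Z), B ⇓ S^7(Z)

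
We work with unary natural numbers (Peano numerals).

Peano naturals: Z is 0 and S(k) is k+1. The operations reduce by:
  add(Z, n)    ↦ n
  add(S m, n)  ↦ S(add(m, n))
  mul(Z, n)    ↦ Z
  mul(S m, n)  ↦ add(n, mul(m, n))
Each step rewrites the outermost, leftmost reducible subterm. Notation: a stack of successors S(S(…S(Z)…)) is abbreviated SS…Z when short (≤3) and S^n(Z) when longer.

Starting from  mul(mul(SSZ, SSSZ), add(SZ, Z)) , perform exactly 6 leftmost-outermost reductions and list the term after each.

  start: mul(mul(SSZ, SSSZ), add(SZ, Z))
  step 1: mul(add(SSSZ, mul(SZ, SSSZ)), add(SZ, Z))
  step 2: mul(S(add(SSZ, mul(SZ, SSSZ))), add(SZ, Z))
  step 3: add(add(SZ, Z), mul(add(SSZ, mul(SZ, SSSZ)), add(SZ, Z)))
  step 4: add(S(add(Z, Z)), mul(add(SSZ, mul(SZ, SSSZ)), add(SZ, Z)))
  step 5: S(add(add(Z, Z), mul(add(SSZ, mul(SZ, SSSZ)), add(SZ, Z))))
  step 6: S(add(Z, mul(add(SSZ, mul(SZ, SSSZ)), add(SZ, Z))))

Answer: after 6 steps: S(add(Z, mul(add(SSZ, mul(SZ, SSSZ)), add(SZ, Z))))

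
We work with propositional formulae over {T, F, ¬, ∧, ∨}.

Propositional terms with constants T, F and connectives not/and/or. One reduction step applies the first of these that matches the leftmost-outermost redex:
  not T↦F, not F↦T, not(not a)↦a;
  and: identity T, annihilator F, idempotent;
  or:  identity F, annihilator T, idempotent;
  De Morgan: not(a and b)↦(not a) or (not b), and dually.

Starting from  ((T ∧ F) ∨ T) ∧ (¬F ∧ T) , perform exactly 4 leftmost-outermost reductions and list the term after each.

  start: ((T ∧ F) ∨ T) ∧ (¬F ∧ T)
  [1] T ∧ (¬F ∧ T)
  [2] ¬F ∧ T
  [3] ¬F
  [4] T

Answer: after 4 steps: T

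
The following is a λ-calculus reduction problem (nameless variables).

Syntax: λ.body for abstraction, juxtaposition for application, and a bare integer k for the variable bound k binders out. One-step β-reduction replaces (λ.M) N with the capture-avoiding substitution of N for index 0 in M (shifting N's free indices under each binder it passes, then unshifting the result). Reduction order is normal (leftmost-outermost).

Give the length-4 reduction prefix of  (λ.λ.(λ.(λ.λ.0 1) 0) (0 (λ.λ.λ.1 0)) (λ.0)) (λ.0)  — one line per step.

  start: (λ.λ.(λ.(λ.λ.0 1) 0) (0 (λ.λ.λ.1 0)) (λ.0)) (λ.0)
  →1  λ.(λ.(λ.λ.0 1) 0) (0 (λ.λ.λ.1 0)) (λ.0)
  →2  λ.(λ.λ.0 1) (0 (λ.λ.λ.1 0)) (λ.0)
  →3  λ.(λ.0 (1 (λ.λ.λ.1 0))) (λ.0)
  →4  λ.(λ.0) (0 (λ.λ.λ.1 0))

Answer: after 4 steps: λ.(λ.0) (0 (λ.λ.λ.1 0))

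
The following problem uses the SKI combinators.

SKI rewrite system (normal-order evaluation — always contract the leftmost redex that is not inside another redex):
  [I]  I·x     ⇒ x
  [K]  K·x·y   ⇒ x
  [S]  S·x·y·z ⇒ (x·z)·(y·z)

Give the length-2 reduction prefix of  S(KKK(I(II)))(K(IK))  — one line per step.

Answer: after 2 steps: S(K(II))(K(IK))

Working:
  start: S(KKK(I(II)))(K(IK))
  →1  S(K(I(II)))(K(IK))
  →2  S(K(II))(K(IK))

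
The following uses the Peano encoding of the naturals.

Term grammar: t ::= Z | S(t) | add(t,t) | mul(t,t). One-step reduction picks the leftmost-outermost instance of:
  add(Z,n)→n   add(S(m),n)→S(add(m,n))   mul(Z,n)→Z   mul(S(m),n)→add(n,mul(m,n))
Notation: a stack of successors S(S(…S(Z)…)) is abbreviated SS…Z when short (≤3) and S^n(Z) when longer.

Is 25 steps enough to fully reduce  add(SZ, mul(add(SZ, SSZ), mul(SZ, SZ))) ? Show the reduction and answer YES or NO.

Answer: NO — after 25 steps the term is S(S(S(S(mul(Z, mul(SZ, SZ)))))), not yet normal

Reduction:
  start: add(SZ, mul(add(SZ, SSZ), mul(SZ, SZ)))
  step 1: S(add(Z, mul(add(SZ, SSZ), mul(SZ, SZ))))
  step 2: S(mul(add(SZ, SSZ), mul(SZ, SZ)))
  step 3: S(mul(S(add(Z, SSZ)), mul(SZ, SZ)))
  step 4: S(add(mul(SZ, SZ), mul(add(Z, SSZ), mul(SZ, SZ))))
  step 5: S(add(add(SZ, mul(Z, SZ)), mul(add(Z, SSZ), mul(SZ, SZ))))
  step 6: S(add(S(add(Z, mul(Z, SZ))), mul(add(Z, SSZ), mul(SZ, SZ))))
  step 7: S(S(add(add(Z, mul(Z, SZ)), mul(add(Z, SSZ), mul(SZ, SZ)))))
  step 8: S(S(add(mul(Z, SZ), mul(add(Z, SSZ), mul(SZ, SZ)))))
  step 9: S(S(add(Z, mul(add(Z, SSZ), mul(SZ, SZ)))))
  step 10: S(S(mul(add(Z, SSZ), mul(SZ, SZ))))
  step 11: S(S(mul(SSZ, mul(SZ, SZ))))
  step 12: S(S(add(mul(SZ, SZ), mul(SZ, mul(SZ, SZ)))))
  step 13: S(S(add(add(SZ, mul(Z, SZ)), mul(SZ, mul(SZ, SZ)))))
  step 14: S(S(add(S(add(Z, mul(Z, SZ))), mul(SZ, mul(SZ, SZ)))))
  step 15: S(S(S(add(add(Z, mul(Z, SZ)), mul(SZ, mul(SZ, SZ))))))
  step 16: S(S(S(add(mul(Z, SZ), mul(SZ, mul(SZ, SZ))))))
  step 17: S(S(S(add(Z, mul(SZ, mul(SZ, SZ))))))
  step 18: S(S(S(mul(SZ, mul(SZ, SZ)))))
  step 19: S(S(S(add(mul(SZ, SZ), mul(Z, mul(SZ, SZ))))))
  step 20: S(S(S(add(add(SZ, mul(Z, SZ)), mul(Z, mul(SZ, SZ))))))
  step 21: S(S(S(add(S(add(Z, mul(Z, SZ))), mul(Z, mul(SZ, SZ))))))
  step 22: S(S(S(S(add(add(Z, mul(Z, SZ)), mul(Z, mul(SZ, SZ)))))))
  step 23: S(S(S(S(add(mul(Z, SZ), mul(Z, mul(SZ, SZ)))))))
  step 24: S(S(S(S(add(Z, mul(Z, mul(SZ, SZ)))))))
  step 25: S(S(S(S(mul(Z, mul(SZ, SZ))))))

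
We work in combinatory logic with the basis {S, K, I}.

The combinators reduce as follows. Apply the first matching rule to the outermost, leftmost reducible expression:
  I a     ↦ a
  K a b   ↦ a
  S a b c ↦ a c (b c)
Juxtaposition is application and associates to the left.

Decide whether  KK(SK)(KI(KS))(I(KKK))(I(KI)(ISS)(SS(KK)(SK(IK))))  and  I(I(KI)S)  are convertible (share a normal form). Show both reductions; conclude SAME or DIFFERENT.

Term A:
  start: KK(SK)(KI(KS))(I(KKK))(I(KI)(ISS)(SS(KK)(SK(IK))))
  →1  K(KI(KS))(I(KKK))(I(KI)(ISS)(SS(KK)(SK(IK))))
  →2  KI(KS)(I(KI)(ISS)(SS(KK)(SK(IK))))
  →3  I(I(KI)(ISS)(SS(KK)(SK(IK))))
  →4  I(KI)(ISS)(SS(KK)(SK(IK)))
  →5  KI(ISS)(SS(KK)(SK(IK)))
  →6  I(SS(KK)(SK(IK)))
  →7  SS(KK)(SK(IK))
  →8  S(SK(IK))(KK(SK(IK)))
  →9  S(SKK)(KK(SK(IK)))
  →10  S(SKK)K

Term B:
  start: I(I(KI)S)
  →1  I(KI)S
  →2  KIS
  →3  I

Answer: DIFFERENT — A ⇓ S(SKK)K, B ⇓ I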